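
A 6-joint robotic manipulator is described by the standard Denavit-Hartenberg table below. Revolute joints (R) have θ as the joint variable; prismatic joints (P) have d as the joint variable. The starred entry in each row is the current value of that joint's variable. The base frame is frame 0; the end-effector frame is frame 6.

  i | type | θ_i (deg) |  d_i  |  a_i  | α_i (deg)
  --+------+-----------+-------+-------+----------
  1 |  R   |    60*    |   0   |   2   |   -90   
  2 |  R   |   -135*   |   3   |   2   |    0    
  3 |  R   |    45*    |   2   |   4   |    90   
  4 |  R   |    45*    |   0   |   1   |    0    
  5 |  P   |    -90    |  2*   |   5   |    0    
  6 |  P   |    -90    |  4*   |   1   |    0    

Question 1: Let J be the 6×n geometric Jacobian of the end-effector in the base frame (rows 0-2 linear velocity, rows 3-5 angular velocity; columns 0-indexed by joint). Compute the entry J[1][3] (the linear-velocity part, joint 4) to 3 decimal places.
axis z_3 = (-0.5000,-0.8660,0.0000); lever o_n−o_3 = (0.0619,-6.9639,3.5355)
cross product → J_v[:, 3] = (-3.0619,1.7678,3.5355)
J_ω[:, 3] = z_3
entry J[1][3] = 1.7678

1.768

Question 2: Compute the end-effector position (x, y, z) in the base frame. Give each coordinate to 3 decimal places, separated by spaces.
after link 1: o_1 = (1.0000, 1.7321, 0.0000)
after link 2: o_2 = (-2.3052, 2.0073, 1.4142)
after link 3: o_3 = (-4.0372, 3.0073, 5.4142)
after link 4: o_4 = (-4.6496, 3.3609, 6.1213)
after link 5: o_5 = (-2.5877, -0.1390, 9.6569)
after link 6: o_6 = (-3.9754, -3.9566, 8.9497)

-3.975 -3.957 8.950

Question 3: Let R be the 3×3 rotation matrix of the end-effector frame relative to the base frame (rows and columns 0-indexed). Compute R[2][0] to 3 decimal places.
-0.707

End-effector x-axis (col 0 of R) = (0.6124,-0.3536,-0.7071)
R[2][0] = -0.7071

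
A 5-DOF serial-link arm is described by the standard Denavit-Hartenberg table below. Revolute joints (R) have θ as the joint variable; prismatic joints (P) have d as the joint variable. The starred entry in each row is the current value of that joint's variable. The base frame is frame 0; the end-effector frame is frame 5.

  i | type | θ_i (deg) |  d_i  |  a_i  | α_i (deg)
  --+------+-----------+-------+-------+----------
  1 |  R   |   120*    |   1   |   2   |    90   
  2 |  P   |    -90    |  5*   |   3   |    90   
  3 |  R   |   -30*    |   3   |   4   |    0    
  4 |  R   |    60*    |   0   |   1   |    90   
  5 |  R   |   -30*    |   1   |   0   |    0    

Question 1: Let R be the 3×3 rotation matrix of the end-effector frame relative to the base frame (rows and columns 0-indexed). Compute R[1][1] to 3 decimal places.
End-effector y-axis (col 1 of R) = (0.6495,-0.6250,-0.4330)
R[1][1] = -0.6250

-0.625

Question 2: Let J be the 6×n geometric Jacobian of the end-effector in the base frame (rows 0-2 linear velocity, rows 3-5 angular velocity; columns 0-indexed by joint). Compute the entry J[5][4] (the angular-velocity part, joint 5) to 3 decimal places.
-0.500

axis z_4 = (-0.7500,-0.4330,-0.5000); lever o_n−o_4 = (-0.7500,-0.4330,-0.5000)
cross product → J_v[:, 4] = (0.0000,-0.0000,0.0000)
J_ω[:, 4] = z_4
entry J[5][4] = -0.5000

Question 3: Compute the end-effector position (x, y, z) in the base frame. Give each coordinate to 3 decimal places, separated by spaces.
2.781 0.451 -6.830

after link 1: o_1 = (-1.0000, 1.7321, 1.0000)
after link 2: o_2 = (3.3301, 4.2321, -2.0000)
after link 3: o_3 = (3.0981, 0.6340, -5.4641)
after link 4: o_4 = (3.5311, 0.8840, -6.3301)
after link 5: o_5 = (2.7811, 0.4510, -6.8301)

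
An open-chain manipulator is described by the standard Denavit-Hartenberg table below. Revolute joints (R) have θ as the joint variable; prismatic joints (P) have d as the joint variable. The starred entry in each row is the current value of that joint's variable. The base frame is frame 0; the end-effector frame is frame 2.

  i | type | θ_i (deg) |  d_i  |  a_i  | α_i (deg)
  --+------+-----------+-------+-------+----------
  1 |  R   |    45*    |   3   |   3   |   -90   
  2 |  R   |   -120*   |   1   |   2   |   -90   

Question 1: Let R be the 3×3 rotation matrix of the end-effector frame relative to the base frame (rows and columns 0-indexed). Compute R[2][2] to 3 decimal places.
End-effector z-axis (col 2 of R) = (0.6124,0.6124,0.5000)
R[2][2] = 0.5000

0.500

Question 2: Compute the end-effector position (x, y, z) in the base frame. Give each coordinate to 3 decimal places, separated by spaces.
after link 1: o_1 = (2.1213, 2.1213, 3.0000)
after link 2: o_2 = (0.7071, 2.1213, 4.7321)

0.707 2.121 4.732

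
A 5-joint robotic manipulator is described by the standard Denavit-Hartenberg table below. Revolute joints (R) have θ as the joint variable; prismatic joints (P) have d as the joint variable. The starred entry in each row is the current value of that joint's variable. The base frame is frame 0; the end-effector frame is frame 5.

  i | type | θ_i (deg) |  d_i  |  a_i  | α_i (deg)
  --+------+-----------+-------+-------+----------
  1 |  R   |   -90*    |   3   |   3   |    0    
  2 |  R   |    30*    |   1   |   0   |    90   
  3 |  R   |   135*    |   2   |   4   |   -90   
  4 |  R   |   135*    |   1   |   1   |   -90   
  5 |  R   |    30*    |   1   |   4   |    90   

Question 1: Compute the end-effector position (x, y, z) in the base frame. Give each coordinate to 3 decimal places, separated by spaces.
after link 1: o_1 = (0.0000, -3.0000, 3.0000)
after link 2: o_2 = (0.0000, -3.0000, 4.0000)
after link 3: o_3 = (-3.1463, -1.5505, 6.8284)
after link 4: o_4 = (-2.6374, -1.0176, 5.6213)
after link 5: o_5 = (0.6946, -3.3042, 4.8035)

0.695 -3.304 4.803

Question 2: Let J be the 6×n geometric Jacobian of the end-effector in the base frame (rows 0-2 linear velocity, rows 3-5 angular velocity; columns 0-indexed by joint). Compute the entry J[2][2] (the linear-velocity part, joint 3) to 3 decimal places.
0.611

axis z_2 = (-0.8660,-0.5000,0.0000); lever o_n−o_2 = (0.6946,-0.3042,0.8035)
cross product → J_v[:, 2] = (-0.4017,0.6958,0.6107)
J_ω[:, 2] = z_2
entry J[2][2] = 0.6107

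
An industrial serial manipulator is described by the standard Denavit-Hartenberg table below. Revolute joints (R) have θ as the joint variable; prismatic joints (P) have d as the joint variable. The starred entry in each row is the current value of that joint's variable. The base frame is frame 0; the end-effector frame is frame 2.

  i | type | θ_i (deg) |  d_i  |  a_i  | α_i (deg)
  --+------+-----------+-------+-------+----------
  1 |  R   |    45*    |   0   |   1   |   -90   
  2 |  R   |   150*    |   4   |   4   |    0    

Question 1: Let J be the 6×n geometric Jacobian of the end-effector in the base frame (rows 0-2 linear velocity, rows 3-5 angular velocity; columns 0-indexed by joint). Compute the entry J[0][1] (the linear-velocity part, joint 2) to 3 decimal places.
axis z_1 = (-0.7071,0.7071,0.0000); lever o_n−o_1 = (-5.2779,0.3789,-2.0000)
cross product → J_v[:, 1] = (-1.4142,-1.4142,3.4641)
J_ω[:, 1] = z_1
entry J[0][1] = -1.4142

-1.414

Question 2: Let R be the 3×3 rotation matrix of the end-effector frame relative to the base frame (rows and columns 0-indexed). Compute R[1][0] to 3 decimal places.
-0.612

End-effector x-axis (col 0 of R) = (-0.6124,-0.6124,-0.5000)
R[1][0] = -0.6124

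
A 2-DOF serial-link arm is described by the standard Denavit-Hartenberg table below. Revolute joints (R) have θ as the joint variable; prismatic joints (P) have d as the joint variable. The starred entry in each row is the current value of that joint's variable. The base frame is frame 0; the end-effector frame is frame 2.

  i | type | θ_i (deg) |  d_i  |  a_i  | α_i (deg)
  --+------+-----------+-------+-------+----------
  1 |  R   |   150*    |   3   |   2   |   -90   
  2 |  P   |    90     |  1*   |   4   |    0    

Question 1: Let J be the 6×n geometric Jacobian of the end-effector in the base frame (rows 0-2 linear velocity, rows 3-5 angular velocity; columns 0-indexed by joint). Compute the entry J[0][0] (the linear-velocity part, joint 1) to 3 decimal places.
axis z_0 = ẑ; lever o_n−o_0 = (-2.2321,0.1340,-1.0000)
cross product → J_v[:, 0] = (-0.1340,-2.2321,0.0000)
J_ω[:, 0] = z_0
entry J[0][0] = -0.1340

-0.134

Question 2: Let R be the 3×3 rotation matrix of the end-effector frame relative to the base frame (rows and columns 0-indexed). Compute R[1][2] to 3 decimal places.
End-effector z-axis (col 2 of R) = (-0.5000,-0.8660,0.0000)
R[1][2] = -0.8660

-0.866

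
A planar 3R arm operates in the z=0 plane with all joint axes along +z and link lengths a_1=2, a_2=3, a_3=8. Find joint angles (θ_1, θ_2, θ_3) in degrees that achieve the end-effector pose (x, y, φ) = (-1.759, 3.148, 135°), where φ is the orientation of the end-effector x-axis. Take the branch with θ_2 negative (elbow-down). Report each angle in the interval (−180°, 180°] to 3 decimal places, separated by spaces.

wrist centre = target − a_3·(cos φ, sin φ) = (3.8979, -2.5089)
cos θ_2 = (21.4876−2²−3²)/(2·2·3) = 0.7073; θ_2 = -44.9842° (elbow-down)
β = atan2(-2.5089,3.8979) = -32.7674°; ψ = atan2(-2.1207,4.1219) = -27.2260°
θ_1 = β − ψ = -5.5414°
θ_3 = φ − θ_1 − θ_2 = -174.4744° (wrapped to (-180°,180°])

-5.541 -44.984 -174.474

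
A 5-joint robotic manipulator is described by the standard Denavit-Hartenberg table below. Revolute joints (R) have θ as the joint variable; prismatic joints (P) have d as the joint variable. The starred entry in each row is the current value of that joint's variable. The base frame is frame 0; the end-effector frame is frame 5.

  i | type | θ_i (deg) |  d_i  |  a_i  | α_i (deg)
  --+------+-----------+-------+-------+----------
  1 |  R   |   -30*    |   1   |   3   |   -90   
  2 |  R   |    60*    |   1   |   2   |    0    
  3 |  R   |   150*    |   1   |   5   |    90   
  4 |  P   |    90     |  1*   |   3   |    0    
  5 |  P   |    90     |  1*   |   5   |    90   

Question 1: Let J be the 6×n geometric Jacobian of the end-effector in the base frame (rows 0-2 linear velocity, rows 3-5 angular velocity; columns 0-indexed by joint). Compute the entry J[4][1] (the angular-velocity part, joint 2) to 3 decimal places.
0.866

axis z_1 = (0.5000,0.8660,0.0000); lever o_n−o_1 = (2.5000,4.3301,-3.4641)
cross product → J_v[:, 1] = (-3.0000,1.7321,0.0000)
J_ω[:, 1] = z_1
entry J[4][1] = 0.8660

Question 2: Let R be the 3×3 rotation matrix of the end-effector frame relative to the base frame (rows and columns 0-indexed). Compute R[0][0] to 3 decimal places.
0.750

End-effector x-axis (col 0 of R) = (0.7500,-0.4330,-0.5000)
R[0][0] = 0.7500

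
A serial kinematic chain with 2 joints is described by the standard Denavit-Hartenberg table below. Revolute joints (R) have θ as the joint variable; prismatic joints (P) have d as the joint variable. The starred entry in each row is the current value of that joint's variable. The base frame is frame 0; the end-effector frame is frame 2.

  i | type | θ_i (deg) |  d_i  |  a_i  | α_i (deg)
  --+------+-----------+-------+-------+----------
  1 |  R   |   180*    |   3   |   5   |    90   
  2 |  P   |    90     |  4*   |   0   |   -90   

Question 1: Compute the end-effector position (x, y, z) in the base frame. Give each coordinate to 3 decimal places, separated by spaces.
-5.000 4.000 3.000

after link 1: o_1 = (-5.0000, 0.0000, 3.0000)
after link 2: o_2 = (-5.0000, 4.0000, 3.0000)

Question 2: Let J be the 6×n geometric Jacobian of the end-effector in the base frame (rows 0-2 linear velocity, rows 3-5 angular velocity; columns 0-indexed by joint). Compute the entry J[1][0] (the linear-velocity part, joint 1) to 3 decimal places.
axis z_0 = ẑ; lever o_n−o_0 = (-5.0000,4.0000,3.0000)
cross product → J_v[:, 0] = (-4.0000,-5.0000,0.0000)
J_ω[:, 0] = z_0
entry J[1][0] = -5.0000

-5.000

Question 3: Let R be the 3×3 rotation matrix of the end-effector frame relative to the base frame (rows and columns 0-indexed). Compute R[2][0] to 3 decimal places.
End-effector x-axis (col 0 of R) = (-0.0000,-0.0000,1.0000)
R[2][0] = 1.0000

1.000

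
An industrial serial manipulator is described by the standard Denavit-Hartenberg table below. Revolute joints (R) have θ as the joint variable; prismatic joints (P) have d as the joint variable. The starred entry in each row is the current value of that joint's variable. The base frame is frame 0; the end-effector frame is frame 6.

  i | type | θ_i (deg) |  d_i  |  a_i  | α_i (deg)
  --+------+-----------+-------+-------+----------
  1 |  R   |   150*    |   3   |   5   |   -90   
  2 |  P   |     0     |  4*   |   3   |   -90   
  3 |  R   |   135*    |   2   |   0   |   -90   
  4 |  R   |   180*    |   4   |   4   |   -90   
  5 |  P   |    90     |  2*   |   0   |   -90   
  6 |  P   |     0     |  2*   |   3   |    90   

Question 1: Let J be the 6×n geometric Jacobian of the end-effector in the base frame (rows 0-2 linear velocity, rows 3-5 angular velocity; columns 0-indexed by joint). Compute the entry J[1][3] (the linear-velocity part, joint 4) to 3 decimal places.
axis z_3 = (0.2588,-0.9659,0.0000); lever o_n−o_3 = (-1.6730,-1.4836,-2.0000)
cross product → J_v[:, 3] = (1.9319,0.5176,-2.0000)
J_ω[:, 3] = z_3
entry J[1][3] = 0.5176

0.518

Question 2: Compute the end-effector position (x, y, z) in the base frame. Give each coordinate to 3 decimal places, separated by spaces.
after link 1: o_1 = (-4.3301, 2.5000, 3.0000)
after link 2: o_2 = (-8.9282, 0.5359, 3.0000)
after link 3: o_3 = (-8.9282, 0.5359, 1.0000)
after link 4: o_4 = (-11.7566, -4.3631, 1.0000)
after link 5: o_5 = (-11.7566, -4.3631, -1.0000)
after link 6: o_6 = (-10.6012, -0.9477, -1.0000)

-10.601 -0.948 -1.000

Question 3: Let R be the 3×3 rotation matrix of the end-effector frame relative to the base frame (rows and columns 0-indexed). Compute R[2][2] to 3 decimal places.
-1.000

End-effector z-axis (col 2 of R) = (-0.0000,-0.0000,-1.0000)
R[2][2] = -1.0000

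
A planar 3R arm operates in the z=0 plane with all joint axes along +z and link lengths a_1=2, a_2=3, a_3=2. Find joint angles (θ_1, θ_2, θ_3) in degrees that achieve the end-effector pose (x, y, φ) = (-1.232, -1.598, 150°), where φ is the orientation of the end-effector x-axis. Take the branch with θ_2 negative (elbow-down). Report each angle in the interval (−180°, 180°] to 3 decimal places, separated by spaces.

wrist centre = target − a_3·(cos φ, sin φ) = (0.5001, -2.5980)
cos θ_2 = (6.9997−2²−3²)/(2·2·3) = -0.5000; θ_2 = -120.0019° (elbow-down)
β = atan2(-2.5980,0.5001) = -79.1052°; ψ = atan2(-2.5980,0.4999) = -79.1082°
θ_1 = β − ψ = 0.0030°
θ_3 = φ − θ_1 − θ_2 = -90.0011° (wrapped to (-180°,180°])

0.003 -120.002 -90.001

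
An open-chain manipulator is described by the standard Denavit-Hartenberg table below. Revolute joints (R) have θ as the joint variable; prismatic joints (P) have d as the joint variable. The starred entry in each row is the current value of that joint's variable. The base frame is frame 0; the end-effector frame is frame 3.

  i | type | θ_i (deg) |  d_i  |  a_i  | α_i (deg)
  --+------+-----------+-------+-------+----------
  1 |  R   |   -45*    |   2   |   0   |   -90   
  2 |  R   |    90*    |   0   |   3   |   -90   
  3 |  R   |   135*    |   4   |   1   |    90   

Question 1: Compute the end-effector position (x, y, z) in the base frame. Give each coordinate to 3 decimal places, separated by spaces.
after link 1: o_1 = (0.0000, 0.0000, 2.0000)
after link 2: o_2 = (0.0000, 0.0000, -1.0000)
after link 3: o_3 = (-3.3284, 2.3284, -0.2929)

-3.328 2.328 -0.293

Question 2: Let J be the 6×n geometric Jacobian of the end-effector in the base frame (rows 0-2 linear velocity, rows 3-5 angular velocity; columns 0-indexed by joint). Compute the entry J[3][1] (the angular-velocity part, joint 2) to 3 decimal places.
0.707

axis z_1 = (0.7071,0.7071,0.0000); lever o_n−o_1 = (-3.3284,2.3284,-2.2929)
cross product → J_v[:, 1] = (-1.6213,1.6213,4.0000)
J_ω[:, 1] = z_1
entry J[3][1] = 0.7071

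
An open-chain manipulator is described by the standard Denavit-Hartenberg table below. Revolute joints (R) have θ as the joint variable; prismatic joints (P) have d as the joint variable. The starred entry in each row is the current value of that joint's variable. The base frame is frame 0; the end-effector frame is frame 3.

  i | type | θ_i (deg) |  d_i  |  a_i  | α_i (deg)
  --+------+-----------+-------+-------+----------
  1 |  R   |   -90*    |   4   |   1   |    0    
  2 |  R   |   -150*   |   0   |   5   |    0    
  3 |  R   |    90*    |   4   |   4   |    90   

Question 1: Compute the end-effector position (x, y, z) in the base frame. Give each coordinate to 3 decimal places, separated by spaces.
after link 1: o_1 = (0.0000, -1.0000, 4.0000)
after link 2: o_2 = (-2.5000, 3.3301, 4.0000)
after link 3: o_3 = (-5.9641, 1.3301, 8.0000)

-5.964 1.330 8.000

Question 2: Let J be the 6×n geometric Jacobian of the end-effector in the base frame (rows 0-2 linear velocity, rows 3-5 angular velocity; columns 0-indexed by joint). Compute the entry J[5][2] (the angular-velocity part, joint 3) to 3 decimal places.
axis z_2 = (0.0000,0.0000,1.0000); lever o_n−o_2 = (-3.4641,-2.0000,4.0000)
cross product → J_v[:, 2] = (2.0000,-3.4641,0.0000)
J_ω[:, 2] = z_2
entry J[5][2] = 1.0000

1.000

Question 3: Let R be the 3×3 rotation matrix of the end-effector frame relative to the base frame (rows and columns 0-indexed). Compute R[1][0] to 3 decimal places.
End-effector x-axis (col 0 of R) = (-0.8660,-0.5000,0.0000)
R[1][0] = -0.5000

-0.500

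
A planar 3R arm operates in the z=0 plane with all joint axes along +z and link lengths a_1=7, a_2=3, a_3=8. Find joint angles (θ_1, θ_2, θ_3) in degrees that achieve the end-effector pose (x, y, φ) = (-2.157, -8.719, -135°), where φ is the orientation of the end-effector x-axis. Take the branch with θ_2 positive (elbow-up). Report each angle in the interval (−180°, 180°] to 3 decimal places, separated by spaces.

wrist centre = target − a_3·(cos φ, sin φ) = (3.4999, -3.0621)
cos θ_2 = (21.6257−7²−3²)/(2·7·3) = -0.8661; θ_2 = 150.0033° (elbow-up)
β = atan2(-3.0621,3.4999) = -41.1838°; ψ = atan2(1.4998,4.4018) = 18.8157°
θ_1 = β − ψ = -59.9995°
θ_3 = φ − θ_1 − θ_2 = 134.9962° (wrapped to (-180°,180°])

-59.999 150.003 134.996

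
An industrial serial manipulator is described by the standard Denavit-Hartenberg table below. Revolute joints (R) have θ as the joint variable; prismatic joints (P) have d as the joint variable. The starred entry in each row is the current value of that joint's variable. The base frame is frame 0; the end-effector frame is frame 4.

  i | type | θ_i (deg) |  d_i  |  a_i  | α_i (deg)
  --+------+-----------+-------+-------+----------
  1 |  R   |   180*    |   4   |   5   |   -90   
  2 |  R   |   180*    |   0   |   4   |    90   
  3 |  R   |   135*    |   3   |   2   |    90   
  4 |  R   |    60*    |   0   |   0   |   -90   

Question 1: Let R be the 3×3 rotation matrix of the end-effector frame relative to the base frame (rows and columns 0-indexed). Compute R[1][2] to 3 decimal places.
End-effector z-axis (col 2 of R) = (0.6124,0.6124,-0.5000)
R[1][2] = 0.6124

0.612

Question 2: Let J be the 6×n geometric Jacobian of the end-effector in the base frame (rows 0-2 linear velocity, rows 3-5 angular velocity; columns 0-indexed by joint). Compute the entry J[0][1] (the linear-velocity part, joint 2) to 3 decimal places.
3.000

axis z_1 = (-0.0000,-1.0000,0.0000); lever o_n−o_1 = (2.5858,-1.4142,-3.0000)
cross product → J_v[:, 1] = (3.0000,-0.0000,2.5858)
J_ω[:, 1] = z_1
entry J[0][1] = 3.0000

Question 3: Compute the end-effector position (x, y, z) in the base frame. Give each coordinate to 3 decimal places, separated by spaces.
-2.414 -1.414 1.000

after link 1: o_1 = (-5.0000, 0.0000, 4.0000)
after link 2: o_2 = (-1.0000, 0.0000, 4.0000)
after link 3: o_3 = (-2.4142, -1.4142, 1.0000)
after link 4: o_4 = (-2.4142, -1.4142, 1.0000)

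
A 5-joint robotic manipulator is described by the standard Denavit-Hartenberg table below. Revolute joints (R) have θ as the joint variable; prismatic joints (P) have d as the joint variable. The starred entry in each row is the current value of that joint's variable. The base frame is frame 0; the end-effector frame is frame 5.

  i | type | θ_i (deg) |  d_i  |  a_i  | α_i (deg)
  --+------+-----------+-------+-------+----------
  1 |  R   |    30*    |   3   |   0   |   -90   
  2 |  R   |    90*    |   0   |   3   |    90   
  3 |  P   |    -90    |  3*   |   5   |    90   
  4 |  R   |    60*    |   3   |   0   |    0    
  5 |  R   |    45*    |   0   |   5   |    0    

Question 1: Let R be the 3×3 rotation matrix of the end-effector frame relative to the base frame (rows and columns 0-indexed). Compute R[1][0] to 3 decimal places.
0.707

End-effector x-axis (col 0 of R) = (0.7071,0.7071,0.0000)
R[1][0] = 0.7071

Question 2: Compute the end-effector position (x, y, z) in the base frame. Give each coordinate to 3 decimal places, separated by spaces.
8.634 0.705 3.000

after link 1: o_1 = (0.0000, 0.0000, 3.0000)
after link 2: o_2 = (0.0000, 0.0000, 0.0000)
after link 3: o_3 = (5.0981, -2.8301, -0.0000)
after link 4: o_4 = (5.0981, -2.8301, 3.0000)
after link 5: o_5 = (8.6336, 0.7054, 3.0000)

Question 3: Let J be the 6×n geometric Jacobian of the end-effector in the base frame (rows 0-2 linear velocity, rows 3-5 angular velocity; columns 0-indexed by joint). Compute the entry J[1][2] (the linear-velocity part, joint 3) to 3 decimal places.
prismatic axis z_2 = (0.8660,0.5000,0.0000)
J_v[:, 2] = z_2; J_ω[:, 2] = (0,0,0)
entry J[1][2] = 0.5000

0.500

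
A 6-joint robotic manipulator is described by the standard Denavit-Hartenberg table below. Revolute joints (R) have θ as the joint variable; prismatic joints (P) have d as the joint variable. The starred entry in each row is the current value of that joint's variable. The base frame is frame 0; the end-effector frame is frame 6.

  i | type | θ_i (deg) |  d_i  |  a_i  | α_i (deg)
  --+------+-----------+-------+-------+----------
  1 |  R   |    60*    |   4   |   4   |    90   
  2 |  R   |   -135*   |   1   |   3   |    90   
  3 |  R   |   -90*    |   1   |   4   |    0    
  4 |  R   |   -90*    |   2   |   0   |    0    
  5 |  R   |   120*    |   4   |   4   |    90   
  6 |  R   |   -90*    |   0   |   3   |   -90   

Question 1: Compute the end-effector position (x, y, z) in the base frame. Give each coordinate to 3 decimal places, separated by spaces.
after link 1: o_1 = (2.0000, 3.4641, 4.0000)
after link 2: o_2 = (1.8054, 1.1270, 1.8787)
after link 3: o_3 = (-2.0123, 2.5146, 2.5858)
after link 4: o_4 = (-2.7194, 1.2899, 4.0000)
after link 5: o_5 = (-7.8407, -0.6523, 5.4142)
after link 6: o_6 = (-6.7801, 1.1848, 3.2929)

-6.780 1.185 3.293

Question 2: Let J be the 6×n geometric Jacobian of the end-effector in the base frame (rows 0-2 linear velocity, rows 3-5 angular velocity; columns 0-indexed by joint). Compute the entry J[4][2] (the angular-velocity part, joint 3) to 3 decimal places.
axis z_2 = (-0.3536,-0.6124,0.7071); lever o_n−o_2 = (-8.5854,0.0578,1.4142)
cross product → J_v[:, 2] = (-0.9069,-5.5708,-5.2779)
J_ω[:, 2] = z_2
entry J[4][2] = -0.6124

-0.612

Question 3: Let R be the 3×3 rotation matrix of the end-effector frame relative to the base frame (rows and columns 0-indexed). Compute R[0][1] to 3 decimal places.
0.127

End-effector y-axis (col 1 of R) = (0.1268,-0.7803,-0.6124)
R[0][1] = 0.1268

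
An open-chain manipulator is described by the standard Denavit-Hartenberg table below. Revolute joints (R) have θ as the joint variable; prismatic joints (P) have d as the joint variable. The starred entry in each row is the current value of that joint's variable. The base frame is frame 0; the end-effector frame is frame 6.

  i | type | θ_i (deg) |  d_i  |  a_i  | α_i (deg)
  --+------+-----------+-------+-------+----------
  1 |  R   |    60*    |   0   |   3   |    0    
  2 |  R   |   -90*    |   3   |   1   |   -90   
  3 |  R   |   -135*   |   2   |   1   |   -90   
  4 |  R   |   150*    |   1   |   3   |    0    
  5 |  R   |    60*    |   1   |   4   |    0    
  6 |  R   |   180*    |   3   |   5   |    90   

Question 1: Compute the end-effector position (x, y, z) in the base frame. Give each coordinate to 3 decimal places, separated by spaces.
5.876 0.071 6.018

after link 1: o_1 = (1.5000, 2.5981, 0.0000)
after link 2: o_2 = (2.3660, 2.0981, 3.0000)
after link 3: o_3 = (2.7537, 4.1837, 3.7071)
after link 4: o_4 = (4.2070, 1.6125, 2.5771)
after link 5: o_5 = (7.9407, 1.7663, 0.8347)
after link 6: o_6 = (5.8762, 0.0715, 6.0179)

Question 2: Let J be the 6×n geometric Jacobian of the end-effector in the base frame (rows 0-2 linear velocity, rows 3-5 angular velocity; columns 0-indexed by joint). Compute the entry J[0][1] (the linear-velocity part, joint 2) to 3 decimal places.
axis z_1 = (0.0000,0.0000,1.0000); lever o_n−o_1 = (4.3762,-2.5266,6.0179)
cross product → J_v[:, 1] = (2.5266,4.3762,-0.0000)
J_ω[:, 1] = z_1
entry J[0][1] = 2.5266

2.527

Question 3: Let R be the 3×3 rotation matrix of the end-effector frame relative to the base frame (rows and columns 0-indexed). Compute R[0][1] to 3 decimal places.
0.612

End-effector y-axis (col 1 of R) = (0.6124,-0.3536,0.7071)
R[0][1] = 0.6124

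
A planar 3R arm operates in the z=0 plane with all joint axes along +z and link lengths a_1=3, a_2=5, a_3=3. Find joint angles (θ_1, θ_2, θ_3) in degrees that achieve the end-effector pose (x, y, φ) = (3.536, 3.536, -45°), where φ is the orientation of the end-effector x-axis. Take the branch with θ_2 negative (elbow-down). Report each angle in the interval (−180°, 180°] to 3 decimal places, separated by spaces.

wrist centre = target − a_3·(cos φ, sin φ) = (1.4147, 5.6573)
cos θ_2 = (34.0066−3²−5²)/(2·3·5) = 0.0002; θ_2 = -89.9874° (elbow-down)
β = atan2(5.6573,1.4147) = 75.9604°; ψ = atan2(-5.0000,3.0011) = -59.0270°
θ_1 = β − ψ = 134.9874°
θ_3 = φ − θ_1 − θ_2 = -90.0000° (wrapped to (-180°,180°])

134.987 -89.987 -90.000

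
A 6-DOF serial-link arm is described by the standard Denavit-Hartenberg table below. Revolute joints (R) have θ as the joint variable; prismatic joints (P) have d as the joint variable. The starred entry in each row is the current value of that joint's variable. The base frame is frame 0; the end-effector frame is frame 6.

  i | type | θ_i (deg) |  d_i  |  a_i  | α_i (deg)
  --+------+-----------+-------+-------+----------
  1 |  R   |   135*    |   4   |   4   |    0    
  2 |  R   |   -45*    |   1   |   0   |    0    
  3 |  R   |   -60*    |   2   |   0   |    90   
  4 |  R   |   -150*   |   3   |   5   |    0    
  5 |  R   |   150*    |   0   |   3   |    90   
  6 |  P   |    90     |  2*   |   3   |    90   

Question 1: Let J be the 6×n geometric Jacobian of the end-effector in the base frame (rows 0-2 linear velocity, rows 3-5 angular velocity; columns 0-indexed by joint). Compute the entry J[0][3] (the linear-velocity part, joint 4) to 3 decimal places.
3.897

axis z_3 = (0.5000,-0.8660,0.0000); lever o_n−o_3 = (1.8481,-5.8612,-4.5000)
cross product → J_v[:, 3] = (3.8971,2.2500,-1.3301)
J_ω[:, 3] = z_3
entry J[0][3] = 3.8971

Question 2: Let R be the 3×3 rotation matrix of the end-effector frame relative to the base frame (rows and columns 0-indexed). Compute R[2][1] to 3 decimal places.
-1.000

End-effector y-axis (col 1 of R) = (-0.0000,-0.0000,-1.0000)
R[2][1] = -1.0000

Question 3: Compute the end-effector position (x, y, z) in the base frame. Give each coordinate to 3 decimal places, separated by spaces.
-0.980 -3.033 2.500

after link 1: o_1 = (-2.8284, 2.8284, 4.0000)
after link 2: o_2 = (-2.8284, 2.8284, 5.0000)
after link 3: o_3 = (-2.8284, 2.8284, 7.0000)
after link 4: o_4 = (-5.0784, -1.9347, 4.5000)
after link 5: o_5 = (-2.4804, -0.4347, 4.5000)
after link 6: o_6 = (-0.9804, -3.0328, 2.5000)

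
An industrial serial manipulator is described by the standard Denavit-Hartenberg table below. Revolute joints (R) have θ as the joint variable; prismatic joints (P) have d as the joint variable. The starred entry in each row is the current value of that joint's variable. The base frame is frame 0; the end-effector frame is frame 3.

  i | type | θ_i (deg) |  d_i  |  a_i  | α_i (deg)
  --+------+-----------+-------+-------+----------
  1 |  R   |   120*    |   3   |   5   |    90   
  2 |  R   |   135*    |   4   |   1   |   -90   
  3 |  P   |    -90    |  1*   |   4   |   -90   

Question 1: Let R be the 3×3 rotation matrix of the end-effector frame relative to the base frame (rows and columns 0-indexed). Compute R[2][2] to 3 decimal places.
End-effector z-axis (col 2 of R) = (0.3536,-0.6124,0.7071)
R[2][2] = 0.7071

0.707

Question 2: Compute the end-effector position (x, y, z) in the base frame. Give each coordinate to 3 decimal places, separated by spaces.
after link 1: o_1 = (-2.5000, 4.3301, 3.0000)
after link 2: o_2 = (1.3177, 5.7178, 3.7071)
after link 3: o_3 = (5.1353, 7.1054, 3.0000)

5.135 7.105 3.000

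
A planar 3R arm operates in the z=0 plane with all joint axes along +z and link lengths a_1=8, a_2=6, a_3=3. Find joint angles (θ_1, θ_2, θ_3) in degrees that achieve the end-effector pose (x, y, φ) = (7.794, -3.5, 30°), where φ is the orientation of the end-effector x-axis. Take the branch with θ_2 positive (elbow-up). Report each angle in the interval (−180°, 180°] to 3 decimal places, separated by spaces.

wrist centre = target − a_3·(cos φ, sin φ) = (5.1959, -5.0000)
cos θ_2 = (51.9976−8²−6²)/(2·8·6) = -0.5000; θ_2 = 120.0016° (elbow-up)
β = atan2(-5.0000,5.1959) = -43.8991°; ψ = atan2(5.1961,4.9999) = 46.1025°
θ_1 = β − ψ = -90.0016°
θ_3 = φ − θ_1 − θ_2 = 0.0000° (wrapped to (-180°,180°])

-90.002 120.002 0.000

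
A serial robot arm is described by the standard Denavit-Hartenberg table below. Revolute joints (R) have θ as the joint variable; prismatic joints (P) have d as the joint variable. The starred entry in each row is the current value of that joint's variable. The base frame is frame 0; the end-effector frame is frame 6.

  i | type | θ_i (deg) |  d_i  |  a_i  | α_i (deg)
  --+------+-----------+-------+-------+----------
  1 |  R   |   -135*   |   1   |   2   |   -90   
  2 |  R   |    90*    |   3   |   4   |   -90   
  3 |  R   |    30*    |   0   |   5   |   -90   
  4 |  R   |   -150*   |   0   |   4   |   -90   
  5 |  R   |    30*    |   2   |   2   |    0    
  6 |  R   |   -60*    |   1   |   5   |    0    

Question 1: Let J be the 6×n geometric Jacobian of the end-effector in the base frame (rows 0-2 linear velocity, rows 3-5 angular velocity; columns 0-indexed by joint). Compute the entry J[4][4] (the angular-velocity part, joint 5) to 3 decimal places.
axis z_4 = (0.4356,0.7891,-0.4330); lever o_n−o_4 = (4.3877,3.5732,3.9976)
cross product → J_v[:, 4] = (4.7019,-3.6413,-1.9061)
J_ω[:, 4] = z_4
entry J[4][4] = 0.7891

0.789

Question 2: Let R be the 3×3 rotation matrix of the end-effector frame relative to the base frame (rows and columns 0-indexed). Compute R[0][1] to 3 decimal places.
End-effector y-axis (col 1 of R) = (0.8602,-0.5066,-0.0580)
R[0][1] = 0.8602

0.860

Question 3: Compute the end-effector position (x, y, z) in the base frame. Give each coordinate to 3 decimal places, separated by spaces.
5.966 1.995 -0.333

after link 1: o_1 = (-1.4142, -1.4142, 1.0000)
after link 2: o_2 = (0.7071, -3.5355, -3.0000)
after link 3: o_3 = (-1.0607, -1.7678, -7.3301)
after link 4: o_4 = (1.5783, -1.5783, -4.3301)
after link 5: o_5 = (4.2046, -0.5303, -4.3971)
after link 6: o_6 = (5.9660, 1.9949, -0.3325)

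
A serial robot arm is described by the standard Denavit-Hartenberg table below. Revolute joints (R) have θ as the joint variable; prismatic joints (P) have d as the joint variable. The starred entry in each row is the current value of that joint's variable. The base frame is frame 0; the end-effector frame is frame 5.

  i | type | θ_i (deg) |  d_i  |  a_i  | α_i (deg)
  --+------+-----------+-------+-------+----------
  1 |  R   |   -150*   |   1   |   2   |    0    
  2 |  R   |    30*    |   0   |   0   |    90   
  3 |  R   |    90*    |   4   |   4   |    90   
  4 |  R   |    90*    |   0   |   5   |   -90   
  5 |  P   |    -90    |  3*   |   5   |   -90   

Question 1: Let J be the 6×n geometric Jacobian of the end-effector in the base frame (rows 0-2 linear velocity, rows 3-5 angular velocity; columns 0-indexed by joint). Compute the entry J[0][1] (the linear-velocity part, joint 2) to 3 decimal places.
axis z_1 = (0.0000,0.0000,1.0000); lever o_n−o_1 = (-10.2942,0.1699,1.0000)
cross product → J_v[:, 1] = (-0.1699,-10.2942,0.0000)
J_ω[:, 1] = z_1
entry J[0][1] = -0.1699

-0.170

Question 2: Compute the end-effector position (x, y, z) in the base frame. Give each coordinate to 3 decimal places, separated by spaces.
-12.026 -0.830 2.000

after link 1: o_1 = (-1.7321, -1.0000, 1.0000)
after link 2: o_2 = (-1.7321, -1.0000, 1.0000)
after link 3: o_3 = (-5.1962, 1.0000, 5.0000)
after link 4: o_4 = (-9.5263, 3.5000, 5.0000)
after link 5: o_5 = (-12.0263, -0.8301, 2.0000)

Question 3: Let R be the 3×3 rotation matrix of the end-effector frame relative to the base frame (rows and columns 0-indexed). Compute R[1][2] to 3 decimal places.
End-effector z-axis (col 2 of R) = (-0.8660,0.5000,0.0000)
R[1][2] = 0.5000

0.500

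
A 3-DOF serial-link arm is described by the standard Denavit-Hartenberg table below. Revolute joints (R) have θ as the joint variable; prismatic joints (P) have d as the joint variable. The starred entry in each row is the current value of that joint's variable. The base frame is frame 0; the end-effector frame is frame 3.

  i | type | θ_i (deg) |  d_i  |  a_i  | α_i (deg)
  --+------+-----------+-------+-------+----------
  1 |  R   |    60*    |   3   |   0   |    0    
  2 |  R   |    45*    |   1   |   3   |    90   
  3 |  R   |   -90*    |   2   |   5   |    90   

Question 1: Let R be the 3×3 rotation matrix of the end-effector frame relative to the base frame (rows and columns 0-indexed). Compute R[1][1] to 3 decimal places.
End-effector y-axis (col 1 of R) = (0.9659,0.2588,0.0000)
R[1][1] = 0.2588

0.259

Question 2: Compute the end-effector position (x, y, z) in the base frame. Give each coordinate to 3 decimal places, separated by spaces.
1.155 3.415 -1.000

after link 1: o_1 = (0.0000, 0.0000, 3.0000)
after link 2: o_2 = (-0.7765, 2.8978, 4.0000)
after link 3: o_3 = (1.1554, 3.4154, -1.0000)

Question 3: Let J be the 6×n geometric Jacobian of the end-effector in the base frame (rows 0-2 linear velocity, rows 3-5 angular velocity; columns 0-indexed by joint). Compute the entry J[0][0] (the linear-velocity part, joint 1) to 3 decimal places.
axis z_0 = ẑ; lever o_n−o_0 = (1.1554,3.4154,-1.0000)
cross product → J_v[:, 0] = (-3.4154,1.1554,0.0000)
J_ω[:, 0] = z_0
entry J[0][0] = -3.4154

-3.415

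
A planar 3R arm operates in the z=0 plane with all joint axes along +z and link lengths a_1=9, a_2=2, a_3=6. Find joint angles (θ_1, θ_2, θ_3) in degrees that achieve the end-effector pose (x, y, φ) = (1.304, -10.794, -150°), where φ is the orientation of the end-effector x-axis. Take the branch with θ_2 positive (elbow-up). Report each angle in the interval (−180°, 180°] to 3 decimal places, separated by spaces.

-59.999 60.003 -150.004

wrist centre = target − a_3·(cos φ, sin φ) = (6.5002, -7.7940)
cos θ_2 = (102.9984−9²−2²)/(2·9·2) = 0.5000; θ_2 = 60.0029° (elbow-up)
β = atan2(-7.7940,6.5002) = -50.1721°; ψ = atan2(1.7321,9.9999) = 9.8268°
θ_1 = β − ψ = -59.9989°
θ_3 = φ − θ_1 − θ_2 = -150.0040° (wrapped to (-180°,180°])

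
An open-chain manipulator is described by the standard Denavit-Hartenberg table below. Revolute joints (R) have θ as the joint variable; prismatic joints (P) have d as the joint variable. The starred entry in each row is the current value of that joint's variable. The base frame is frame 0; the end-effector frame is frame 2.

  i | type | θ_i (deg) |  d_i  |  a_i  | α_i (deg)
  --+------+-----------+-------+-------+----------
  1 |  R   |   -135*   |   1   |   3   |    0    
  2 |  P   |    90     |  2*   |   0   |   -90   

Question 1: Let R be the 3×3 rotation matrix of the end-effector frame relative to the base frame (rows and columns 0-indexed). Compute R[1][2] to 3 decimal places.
End-effector z-axis (col 2 of R) = (0.7071,0.7071,0.0000)
R[1][2] = 0.7071

0.707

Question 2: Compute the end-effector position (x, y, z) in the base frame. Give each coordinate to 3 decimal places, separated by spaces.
-2.121 -2.121 3.000

after link 1: o_1 = (-2.1213, -2.1213, 1.0000)
after link 2: o_2 = (-2.1213, -2.1213, 3.0000)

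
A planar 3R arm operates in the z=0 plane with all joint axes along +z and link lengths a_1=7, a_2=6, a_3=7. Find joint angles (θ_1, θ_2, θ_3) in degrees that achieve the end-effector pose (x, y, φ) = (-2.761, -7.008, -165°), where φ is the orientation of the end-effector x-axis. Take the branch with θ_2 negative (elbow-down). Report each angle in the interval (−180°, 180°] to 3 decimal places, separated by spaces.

0.001 -119.996 -45.005

wrist centre = target − a_3·(cos φ, sin φ) = (4.0005, -5.1963)
cos θ_2 = (43.0050−7²−6²)/(2·7·6) = -0.4999; θ_2 = -119.9960° (elbow-down)
β = atan2(-5.1963,4.0005) = -52.4082°; ψ = atan2(-5.1964,4.0004) = -52.4095°
θ_1 = β − ψ = 0.0013°
θ_3 = φ − θ_1 − θ_2 = -45.0053° (wrapped to (-180°,180°])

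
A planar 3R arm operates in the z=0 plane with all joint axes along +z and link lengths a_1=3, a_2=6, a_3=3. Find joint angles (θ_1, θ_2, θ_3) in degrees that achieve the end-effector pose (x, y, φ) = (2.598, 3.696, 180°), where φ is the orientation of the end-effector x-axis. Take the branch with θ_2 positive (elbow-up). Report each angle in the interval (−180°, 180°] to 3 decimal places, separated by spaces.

wrist centre = target − a_3·(cos φ, sin φ) = (5.5980, 3.6960)
cos θ_2 = (44.9980−3²−6²)/(2·3·6) = -0.0001; θ_2 = 90.0032° (elbow-up)
β = atan2(3.6960,5.5980) = 33.4342°; ψ = atan2(6.0000,2.9997) = 63.4375°
θ_1 = β − ψ = -30.0032°
θ_3 = φ − θ_1 − θ_2 = 120.0001° (wrapped to (-180°,180°])

-30.003 90.003 120.000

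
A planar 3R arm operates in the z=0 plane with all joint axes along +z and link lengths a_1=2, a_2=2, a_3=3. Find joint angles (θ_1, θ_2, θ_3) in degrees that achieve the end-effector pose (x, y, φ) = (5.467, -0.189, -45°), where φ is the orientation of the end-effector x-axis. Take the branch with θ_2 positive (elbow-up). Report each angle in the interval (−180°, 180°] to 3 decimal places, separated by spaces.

wrist centre = target − a_3·(cos φ, sin φ) = (3.3457, 1.9323)
cos θ_2 = (14.9274−2²−2²)/(2·2·2) = 0.8659; θ_2 = 30.0110° (elbow-up)
β = atan2(1.9323,3.3457) = 30.0089°; ψ = atan2(1.0003,3.7319) = 15.0055°
θ_1 = β − ψ = 15.0034°
θ_3 = φ − θ_1 − θ_2 = -90.0144° (wrapped to (-180°,180°])

15.003 30.011 -90.014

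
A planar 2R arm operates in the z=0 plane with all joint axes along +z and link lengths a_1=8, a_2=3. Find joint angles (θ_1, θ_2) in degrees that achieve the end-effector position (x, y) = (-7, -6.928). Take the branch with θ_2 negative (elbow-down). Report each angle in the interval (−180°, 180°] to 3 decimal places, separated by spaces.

cos θ_2 = (96.9972−8²−3²)/(2·8·3) = 0.4999; θ_2 = -60.0039° (elbow-down)
β = atan2(-6.9280,-7.0000) = -135.2962°; ψ = atan2(-2.5982,9.4998) = -15.2962°
θ_1 = β − ψ = -120.0000°

-120.000 -60.004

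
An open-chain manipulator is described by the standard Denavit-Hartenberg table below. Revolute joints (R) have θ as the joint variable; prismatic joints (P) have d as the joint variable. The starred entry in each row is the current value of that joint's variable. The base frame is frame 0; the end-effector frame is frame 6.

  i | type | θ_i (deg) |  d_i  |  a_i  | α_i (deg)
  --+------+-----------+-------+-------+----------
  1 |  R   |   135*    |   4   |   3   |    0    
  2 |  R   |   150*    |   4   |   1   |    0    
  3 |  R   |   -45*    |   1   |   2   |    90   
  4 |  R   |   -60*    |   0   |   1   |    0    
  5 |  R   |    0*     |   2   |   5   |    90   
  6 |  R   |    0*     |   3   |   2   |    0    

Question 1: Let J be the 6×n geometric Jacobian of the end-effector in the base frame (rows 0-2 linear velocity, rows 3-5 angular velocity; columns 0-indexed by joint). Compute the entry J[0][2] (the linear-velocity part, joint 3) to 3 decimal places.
1.946

axis z_2 = (0.0000,0.0000,1.0000); lever o_n−o_2 = (-3.4330,-1.9462,-7.4282)
cross product → J_v[:, 2] = (1.9462,-3.4330,0.0000)
J_ω[:, 2] = z_2
entry J[0][2] = 1.9462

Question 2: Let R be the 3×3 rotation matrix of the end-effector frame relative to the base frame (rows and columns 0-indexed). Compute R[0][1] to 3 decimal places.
End-effector y-axis (col 1 of R) = (-0.8660,0.5000,0.0000)
R[0][1] = -0.8660

-0.866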